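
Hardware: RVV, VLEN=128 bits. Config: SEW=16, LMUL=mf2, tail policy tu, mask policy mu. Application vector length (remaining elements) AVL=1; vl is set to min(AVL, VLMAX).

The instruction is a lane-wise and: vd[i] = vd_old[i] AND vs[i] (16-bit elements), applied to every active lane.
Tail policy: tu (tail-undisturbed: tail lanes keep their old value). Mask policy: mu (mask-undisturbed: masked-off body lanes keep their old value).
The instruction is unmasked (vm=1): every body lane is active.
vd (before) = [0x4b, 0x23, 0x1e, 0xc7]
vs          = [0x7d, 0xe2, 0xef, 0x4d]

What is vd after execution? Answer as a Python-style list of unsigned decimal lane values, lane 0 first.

vd = [73, 35, 30, 199]

lanes per group: 128·1/2/16 = 4
vl = min(AVL, VLMAX) = min(1, 4) = 1
  i=0: and(0x4b,0x7d) → 73
  i=1: tail/keep → 35
  i=2: tail/keep → 30
  i=3: tail/keep → 199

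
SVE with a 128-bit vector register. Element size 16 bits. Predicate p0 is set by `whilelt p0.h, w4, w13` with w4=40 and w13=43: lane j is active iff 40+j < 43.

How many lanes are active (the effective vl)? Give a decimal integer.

128-bit reg / 16-bit elem → 8 lanes
p0[j] = (40+j < 43); true for j=0..2 → 3 lanes set

vl = 3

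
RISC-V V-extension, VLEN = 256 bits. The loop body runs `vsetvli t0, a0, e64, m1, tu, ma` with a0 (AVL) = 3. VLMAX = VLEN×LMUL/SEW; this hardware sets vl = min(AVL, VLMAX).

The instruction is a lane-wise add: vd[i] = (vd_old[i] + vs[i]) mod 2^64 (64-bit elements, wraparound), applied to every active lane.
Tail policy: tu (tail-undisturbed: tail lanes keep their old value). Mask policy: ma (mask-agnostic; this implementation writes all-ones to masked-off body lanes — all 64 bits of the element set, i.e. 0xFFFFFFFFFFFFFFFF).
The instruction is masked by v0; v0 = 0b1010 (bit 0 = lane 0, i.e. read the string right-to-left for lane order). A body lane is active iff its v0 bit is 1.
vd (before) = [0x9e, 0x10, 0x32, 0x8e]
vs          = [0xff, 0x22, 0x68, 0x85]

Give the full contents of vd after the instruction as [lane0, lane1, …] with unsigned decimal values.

VLMAX = VLEN×LMUL/SEW = 256×1/64 = 4
vl ← min(3, 4) = 3
vd[0] mask-off/ones -> 0xffffffffffffffff
vd[1] add(0x10,0x22) -> 0x32
vd[2] mask-off/ones -> 0xffffffffffffffff
vd[3] tail/keep -> 0x8e

vd = [18446744073709551615, 50, 18446744073709551615, 142]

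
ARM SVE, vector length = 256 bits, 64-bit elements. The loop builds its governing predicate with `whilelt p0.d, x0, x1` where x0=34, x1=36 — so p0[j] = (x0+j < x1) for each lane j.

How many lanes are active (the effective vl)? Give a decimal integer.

lane count: 256 div 64 = 4
active while 34+j < 36, i.e. j ∈ [0,2) capped at 4 ⇒ 2

vl = 2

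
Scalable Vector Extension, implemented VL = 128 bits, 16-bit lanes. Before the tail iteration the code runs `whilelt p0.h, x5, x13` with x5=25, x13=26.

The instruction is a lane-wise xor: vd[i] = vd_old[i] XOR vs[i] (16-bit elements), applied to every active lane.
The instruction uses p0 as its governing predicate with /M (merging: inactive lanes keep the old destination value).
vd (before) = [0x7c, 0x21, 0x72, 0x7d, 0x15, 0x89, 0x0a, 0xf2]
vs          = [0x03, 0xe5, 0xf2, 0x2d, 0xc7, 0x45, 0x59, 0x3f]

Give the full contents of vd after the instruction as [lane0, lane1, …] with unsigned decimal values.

vd = [127, 33, 114, 125, 21, 137, 10, 242]

lane count: 128 div 16 = 8
p0[j] = (25+j < 26); true for j=0..0 → 1 lanes set
vd[0] xor(0x7c,0x03) -> 0x7f
vd[1] tail/keep -> 0x21
vd[2] tail/keep -> 0x72
vd[3] tail/keep -> 0x7d
vd[4] tail/keep -> 0x15
vd[5] tail/keep -> 0x89
vd[6] tail/keep -> 0x0a
vd[7] tail/keep -> 0xf2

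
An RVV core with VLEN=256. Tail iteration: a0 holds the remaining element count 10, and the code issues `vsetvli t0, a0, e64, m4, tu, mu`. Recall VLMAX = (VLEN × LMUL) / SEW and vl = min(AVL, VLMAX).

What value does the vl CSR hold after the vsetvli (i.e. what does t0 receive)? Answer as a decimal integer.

vl = 10

VLMAX = (256 × 4) / 64 = 16 lanes
vl ← min(10, 16) = 10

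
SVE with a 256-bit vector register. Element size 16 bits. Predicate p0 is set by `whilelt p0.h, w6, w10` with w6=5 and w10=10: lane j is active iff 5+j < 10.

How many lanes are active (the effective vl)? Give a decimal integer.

256-bit reg / 16-bit elem → 16 lanes
active while 5+j < 10, i.e. j ∈ [0,5) capped at 16 ⇒ 5

vl = 5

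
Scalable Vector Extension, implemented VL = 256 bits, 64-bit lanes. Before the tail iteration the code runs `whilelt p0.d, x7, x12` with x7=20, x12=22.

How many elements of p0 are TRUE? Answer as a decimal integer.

256-bit reg / 64-bit elem → 4 lanes
whilelt: lane j active iff 20+j < 22 → j < 2 → 2 active

vl = 2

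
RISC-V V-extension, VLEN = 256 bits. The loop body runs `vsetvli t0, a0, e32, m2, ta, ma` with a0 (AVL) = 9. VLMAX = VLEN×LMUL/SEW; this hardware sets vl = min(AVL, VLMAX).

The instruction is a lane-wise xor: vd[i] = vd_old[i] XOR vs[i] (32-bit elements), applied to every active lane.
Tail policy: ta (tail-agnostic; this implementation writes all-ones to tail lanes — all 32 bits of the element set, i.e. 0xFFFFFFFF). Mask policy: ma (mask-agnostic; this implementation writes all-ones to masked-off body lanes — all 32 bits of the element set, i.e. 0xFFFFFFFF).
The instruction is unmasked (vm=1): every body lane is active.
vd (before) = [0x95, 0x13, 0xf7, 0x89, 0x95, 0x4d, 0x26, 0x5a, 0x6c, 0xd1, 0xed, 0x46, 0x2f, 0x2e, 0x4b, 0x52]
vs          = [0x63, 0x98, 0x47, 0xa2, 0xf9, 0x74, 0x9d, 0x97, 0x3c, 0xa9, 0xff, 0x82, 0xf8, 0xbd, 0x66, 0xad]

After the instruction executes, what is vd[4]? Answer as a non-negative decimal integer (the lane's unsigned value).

VLMAX = VLEN×LMUL/SEW = 256×2/32 = 16
vl = min(AVL, VLMAX) = min(9, 16) = 9
lane  0: xor(0x95,0x63) ⇒ 0xf6
lane  1: xor(0x13,0x98) ⇒ 0x8b
lane  2: xor(0xf7,0x47) ⇒ 0xb0
lane  3: xor(0x89,0xa2) ⇒ 0x2b
lane  4: xor(0x95,0xf9) ⇒ 0x6c
lane  5: xor(0x4d,0x74) ⇒ 0x39
lane  6: xor(0x26,0x9d) ⇒ 0xbb
lane  7: xor(0x5a,0x97) ⇒ 0xcd
lane  8: xor(0x6c,0x3c) ⇒ 0x50
lane  9: tail/ones ⇒ 0xffffffff
lane 10: tail/ones ⇒ 0xffffffff
lane 11: tail/ones ⇒ 0xffffffff
lane 12: tail/ones ⇒ 0xffffffff
lane 13: tail/ones ⇒ 0xffffffff
lane 14: tail/ones ⇒ 0xffffffff
lane 15: tail/ones ⇒ 0xffffffff

vd[4] = 108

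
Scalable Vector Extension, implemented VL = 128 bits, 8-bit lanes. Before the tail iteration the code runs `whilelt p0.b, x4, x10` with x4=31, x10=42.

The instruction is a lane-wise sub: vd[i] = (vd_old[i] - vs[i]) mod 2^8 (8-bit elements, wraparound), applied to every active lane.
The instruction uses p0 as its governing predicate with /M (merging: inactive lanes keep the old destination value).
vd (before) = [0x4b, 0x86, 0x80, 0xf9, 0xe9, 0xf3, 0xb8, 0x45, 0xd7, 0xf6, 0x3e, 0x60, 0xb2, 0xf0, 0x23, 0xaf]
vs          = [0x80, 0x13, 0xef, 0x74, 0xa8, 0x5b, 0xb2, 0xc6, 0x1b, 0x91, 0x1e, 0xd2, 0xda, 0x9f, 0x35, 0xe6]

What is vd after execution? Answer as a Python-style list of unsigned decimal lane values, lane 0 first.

lane count: 128 div 8 = 16
active while 31+j < 42, i.e. j ∈ [0,11) capped at 16 ⇒ 11
  i=0: sub(0x4b,0x80) → 203
  i=1: sub(0x86,0x13) → 115
  i=2: sub(0x80,0xef) → 145
  i=3: sub(0xf9,0x74) → 133
  i=4: sub(0xe9,0xa8) → 65
  i=5: sub(0xf3,0x5b) → 152
  i=6: sub(0xb8,0xb2) → 6
  i=7: sub(0x45,0xc6) → 127
  i=8: sub(0xd7,0x1b) → 188
  i=9: sub(0xf6,0x91) → 101
  i=10: sub(0x3e,0x1e) → 32
  i=11: tail/keep → 96
  i=12: tail/keep → 178
  i=13: tail/keep → 240
  i=14: tail/keep → 35
  i=15: tail/keep → 175

vd = [203, 115, 145, 133, 65, 152, 6, 127, 188, 101, 32, 96, 178, 240, 35, 175]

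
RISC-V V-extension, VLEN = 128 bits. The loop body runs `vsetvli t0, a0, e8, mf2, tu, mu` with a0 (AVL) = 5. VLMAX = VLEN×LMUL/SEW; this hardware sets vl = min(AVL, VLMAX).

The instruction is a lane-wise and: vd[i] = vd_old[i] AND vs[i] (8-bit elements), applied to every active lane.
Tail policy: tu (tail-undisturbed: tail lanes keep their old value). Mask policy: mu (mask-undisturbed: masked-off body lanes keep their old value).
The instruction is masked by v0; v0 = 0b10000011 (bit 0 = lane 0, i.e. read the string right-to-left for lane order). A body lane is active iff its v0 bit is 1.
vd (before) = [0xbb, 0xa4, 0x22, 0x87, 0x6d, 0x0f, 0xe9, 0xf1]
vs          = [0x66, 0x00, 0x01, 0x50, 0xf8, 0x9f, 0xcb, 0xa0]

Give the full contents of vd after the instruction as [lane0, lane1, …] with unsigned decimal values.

vd = [34, 0, 34, 135, 109, 15, 233, 241]

lanes per group: 128·1/2/8 = 8
vl ← min(5, 8) = 5
vd[0] and(0xbb,0x66) -> 0x22
vd[1] and(0xa4,0x00) -> 0x00
vd[2] mask-off/keep -> 0x22
vd[3] mask-off/keep -> 0x87
vd[4] mask-off/keep -> 0x6d
vd[5] tail/keep -> 0x0f
vd[6] tail/keep -> 0xe9
vd[7] tail/keep -> 0xf1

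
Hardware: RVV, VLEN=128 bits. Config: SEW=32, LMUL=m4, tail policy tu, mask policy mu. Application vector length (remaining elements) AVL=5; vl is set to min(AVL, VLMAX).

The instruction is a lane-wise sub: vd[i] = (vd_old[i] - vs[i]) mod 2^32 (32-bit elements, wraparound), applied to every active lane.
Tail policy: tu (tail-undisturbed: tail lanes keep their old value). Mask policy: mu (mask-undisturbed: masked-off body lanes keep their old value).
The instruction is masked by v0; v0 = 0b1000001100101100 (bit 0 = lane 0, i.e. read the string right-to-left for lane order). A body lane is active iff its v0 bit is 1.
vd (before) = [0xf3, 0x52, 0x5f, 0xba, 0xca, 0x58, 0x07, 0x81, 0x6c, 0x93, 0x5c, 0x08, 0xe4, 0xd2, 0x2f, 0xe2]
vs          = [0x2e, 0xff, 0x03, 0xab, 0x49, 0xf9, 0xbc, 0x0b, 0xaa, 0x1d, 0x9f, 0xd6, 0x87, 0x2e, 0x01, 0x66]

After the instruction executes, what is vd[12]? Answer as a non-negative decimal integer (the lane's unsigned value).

lanes per group: 128·4/32 = 16
vl = min(AVL, VLMAX) = min(5, 16) = 5
  i=0: mask-off/keep → 243
  i=1: mask-off/keep → 82
  i=2: sub(0x5f,0x03) → 92
  i=3: sub(0xba,0xab) → 15
  i=4: mask-off/keep → 202
  i=5: tail/keep → 88
  i=6: tail/keep → 7
  i=7: tail/keep → 129
  i=8: tail/keep → 108
  i=9: tail/keep → 147
  i=10: tail/keep → 92
  i=11: tail/keep → 8
  i=12: tail/keep → 228
  i=13: tail/keep → 210
  i=14: tail/keep → 47
  i=15: tail/keep → 226

vd[12] = 228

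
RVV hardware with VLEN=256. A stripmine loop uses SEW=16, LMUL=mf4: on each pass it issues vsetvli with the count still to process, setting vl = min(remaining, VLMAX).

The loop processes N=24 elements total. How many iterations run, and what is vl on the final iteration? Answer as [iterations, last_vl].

VLMAX = (256 × 1/4) / 16 = 4 lanes
iterations = ceil(24/4) = 6; final-pass vl = 4

[iterations, last_vl] = [6, 4]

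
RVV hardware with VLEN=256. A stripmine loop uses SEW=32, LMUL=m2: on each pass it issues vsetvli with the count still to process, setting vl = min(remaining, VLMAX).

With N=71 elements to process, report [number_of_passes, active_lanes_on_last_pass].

VLMAX = VLEN×LMUL/SEW = 256×2/32 = 16
iterations = ceil(71/16) = 5; final-pass vl = 7

[iterations, last_vl] = [5, 7]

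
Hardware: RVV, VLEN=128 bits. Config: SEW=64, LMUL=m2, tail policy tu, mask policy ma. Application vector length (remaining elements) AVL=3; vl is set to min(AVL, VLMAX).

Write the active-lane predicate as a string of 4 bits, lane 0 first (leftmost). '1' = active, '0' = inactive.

predicate = 1110

lanes per group: 128·2/64 = 4
vl ← min(3, 4) = 3
bits (lane 0 leftmost): 1110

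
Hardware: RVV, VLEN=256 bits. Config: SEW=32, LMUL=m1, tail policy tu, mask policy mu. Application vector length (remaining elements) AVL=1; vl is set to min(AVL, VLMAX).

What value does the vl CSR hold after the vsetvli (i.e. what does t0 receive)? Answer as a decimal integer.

VLMAX = VLEN×LMUL/SEW = 256×1/32 = 8
AVL=1 ≤ VLMAX=8, so vl = 1

vl = 1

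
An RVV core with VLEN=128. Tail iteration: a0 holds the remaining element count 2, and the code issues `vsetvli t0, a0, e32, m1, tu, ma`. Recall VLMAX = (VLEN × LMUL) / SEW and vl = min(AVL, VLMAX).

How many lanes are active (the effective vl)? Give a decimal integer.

lanes per group: 128·1/32 = 4
vl ← min(2, 4) = 2

vl = 2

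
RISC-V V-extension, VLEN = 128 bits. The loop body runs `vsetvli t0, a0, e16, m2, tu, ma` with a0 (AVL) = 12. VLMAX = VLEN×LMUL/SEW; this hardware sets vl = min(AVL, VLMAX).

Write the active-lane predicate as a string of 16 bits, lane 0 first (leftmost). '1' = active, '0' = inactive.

VLMAX = (128 × 2) / 16 = 16 lanes
vl ← min(12, 16) = 12
bits (lane 0 leftmost): 1111111111110000

predicate = 1111111111110000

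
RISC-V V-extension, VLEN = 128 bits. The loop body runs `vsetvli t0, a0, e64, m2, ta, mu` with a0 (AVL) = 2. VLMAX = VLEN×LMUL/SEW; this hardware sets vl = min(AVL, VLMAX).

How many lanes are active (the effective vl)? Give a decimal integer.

vl = 2

VLMAX = VLEN×LMUL/SEW = 128×2/64 = 4
vl ← min(2, 4) = 2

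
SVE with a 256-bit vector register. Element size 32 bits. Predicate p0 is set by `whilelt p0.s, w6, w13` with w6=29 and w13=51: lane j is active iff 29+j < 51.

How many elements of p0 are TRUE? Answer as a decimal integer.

256-bit reg / 32-bit elem → 8 lanes
whilelt: lane j active iff 29+j < 51 → j < 22 → 8 active

vl = 8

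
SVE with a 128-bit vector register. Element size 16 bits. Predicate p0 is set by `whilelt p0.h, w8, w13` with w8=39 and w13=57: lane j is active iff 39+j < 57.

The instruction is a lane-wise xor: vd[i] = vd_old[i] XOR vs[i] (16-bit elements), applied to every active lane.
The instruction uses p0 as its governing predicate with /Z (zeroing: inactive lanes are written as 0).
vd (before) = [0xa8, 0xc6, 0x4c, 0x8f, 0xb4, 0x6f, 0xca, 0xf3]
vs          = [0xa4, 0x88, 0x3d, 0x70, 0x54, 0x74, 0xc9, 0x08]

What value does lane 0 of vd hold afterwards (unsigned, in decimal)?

vd[0] = 12

register lanes = 128/16 = 8
whilelt: lane j active iff 39+j < 57 → j < 18 → 8 active
[0] xor(0xa8,0xa4) = 0x0c
[1] xor(0xc6,0x88) = 0x4e
[2] xor(0x4c,0x3d) = 0x71
[3] xor(0x8f,0x70) = 0xff
[4] xor(0xb4,0x54) = 0xe0
[5] xor(0x6f,0x74) = 0x1b
[6] xor(0xca,0xc9) = 0x03
[7] xor(0xf3,0x08) = 0xfb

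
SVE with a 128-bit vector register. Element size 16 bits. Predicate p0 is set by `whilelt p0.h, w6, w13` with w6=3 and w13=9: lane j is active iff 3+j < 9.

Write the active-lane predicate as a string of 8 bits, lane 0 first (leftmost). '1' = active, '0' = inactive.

predicate = 11111100

lane count: 128 div 16 = 8
active while 3+j < 9, i.e. j ∈ [0,6) capped at 8 ⇒ 6
bits (lane 0 leftmost): 11111100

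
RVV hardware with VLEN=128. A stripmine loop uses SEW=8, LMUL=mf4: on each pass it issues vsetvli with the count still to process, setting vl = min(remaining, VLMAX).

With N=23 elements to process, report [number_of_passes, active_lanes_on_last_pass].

[iterations, last_vl] = [6, 3]

VLMAX = (128 × 1/4) / 8 = 4 lanes
23 elements at 4/iter → 6 passes, remainder 3 on the last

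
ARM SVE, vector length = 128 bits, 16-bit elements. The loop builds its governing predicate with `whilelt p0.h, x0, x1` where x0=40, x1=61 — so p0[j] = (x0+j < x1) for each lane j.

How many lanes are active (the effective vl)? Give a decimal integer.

128-bit reg / 16-bit elem → 8 lanes
active while 40+j < 61, i.e. j ∈ [0,21) capped at 8 ⇒ 8

vl = 8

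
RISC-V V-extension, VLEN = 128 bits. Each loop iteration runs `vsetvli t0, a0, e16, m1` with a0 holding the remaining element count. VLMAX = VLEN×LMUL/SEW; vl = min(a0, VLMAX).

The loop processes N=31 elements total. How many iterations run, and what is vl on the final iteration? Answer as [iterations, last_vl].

[iterations, last_vl] = [4, 7]

VLMAX = (128 × 1) / 16 = 8 lanes
iterations = ceil(31/8) = 4; final-pass vl = 7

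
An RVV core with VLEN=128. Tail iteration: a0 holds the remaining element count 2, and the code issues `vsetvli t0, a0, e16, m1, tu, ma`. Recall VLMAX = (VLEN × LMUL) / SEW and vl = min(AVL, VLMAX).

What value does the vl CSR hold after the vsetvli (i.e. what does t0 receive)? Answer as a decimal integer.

vl = 2

lanes per group: 128·1/16 = 8
AVL=2 ≤ VLMAX=8, so vl = 2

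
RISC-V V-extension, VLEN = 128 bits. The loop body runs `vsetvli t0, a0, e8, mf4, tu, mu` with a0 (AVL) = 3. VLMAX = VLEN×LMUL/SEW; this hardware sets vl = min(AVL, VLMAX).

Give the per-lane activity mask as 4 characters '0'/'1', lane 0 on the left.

VLMAX = (128 × 1/4) / 8 = 4 lanes
vl = min(AVL, VLMAX) = min(3, 4) = 3
bits (lane 0 leftmost): 1110

predicate = 1110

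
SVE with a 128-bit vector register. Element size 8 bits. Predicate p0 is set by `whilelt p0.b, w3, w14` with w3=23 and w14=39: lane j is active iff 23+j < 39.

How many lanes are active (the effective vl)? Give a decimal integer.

lane count: 128 div 8 = 16
p0[j] = (23+j < 39); true for j=0..15 → 16 lanes set

vl = 16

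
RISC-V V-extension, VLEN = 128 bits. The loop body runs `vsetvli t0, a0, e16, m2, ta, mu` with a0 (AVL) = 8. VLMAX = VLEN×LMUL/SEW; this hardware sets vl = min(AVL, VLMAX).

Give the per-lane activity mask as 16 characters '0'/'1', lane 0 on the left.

VLMAX = (128 × 2) / 16 = 16 lanes
vl ← min(8, 16) = 8
bits (lane 0 leftmost): 1111111100000000

predicate = 1111111100000000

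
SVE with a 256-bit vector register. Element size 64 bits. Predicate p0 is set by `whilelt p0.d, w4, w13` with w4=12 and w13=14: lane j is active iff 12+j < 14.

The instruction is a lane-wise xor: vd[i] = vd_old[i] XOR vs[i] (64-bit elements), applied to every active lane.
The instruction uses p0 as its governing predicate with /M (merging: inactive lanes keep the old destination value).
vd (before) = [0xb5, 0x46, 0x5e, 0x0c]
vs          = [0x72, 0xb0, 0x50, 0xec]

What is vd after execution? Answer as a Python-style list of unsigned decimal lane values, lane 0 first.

256-bit reg / 64-bit elem → 4 lanes
active while 12+j < 14, i.e. j ∈ [0,2) capped at 4 ⇒ 2
  i=0: xor(0xb5,0x72) → 199
  i=1: xor(0x46,0xb0) → 246
  i=2: tail/keep → 94
  i=3: tail/keep → 12

vd = [199, 246, 94, 12]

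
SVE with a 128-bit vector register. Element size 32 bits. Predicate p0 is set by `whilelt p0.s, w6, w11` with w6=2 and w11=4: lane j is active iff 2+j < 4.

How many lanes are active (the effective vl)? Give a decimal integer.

vl = 2

128-bit reg / 32-bit elem → 4 lanes
active while 2+j < 4, i.e. j ∈ [0,2) capped at 4 ⇒ 2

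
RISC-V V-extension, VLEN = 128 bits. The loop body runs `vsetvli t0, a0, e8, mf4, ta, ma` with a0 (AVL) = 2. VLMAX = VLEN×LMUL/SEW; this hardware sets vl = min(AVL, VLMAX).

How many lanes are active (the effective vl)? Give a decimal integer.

vl = 2

VLMAX = (128 × 1/4) / 8 = 4 lanes
vl ← min(2, 4) = 2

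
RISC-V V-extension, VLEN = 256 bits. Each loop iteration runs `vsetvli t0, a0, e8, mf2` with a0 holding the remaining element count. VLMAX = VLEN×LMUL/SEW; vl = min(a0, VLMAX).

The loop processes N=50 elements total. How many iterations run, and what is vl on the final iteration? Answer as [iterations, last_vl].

VLMAX = (256 × 1/2) / 8 = 16 lanes
50 elements at 16/iter → 4 passes, remainder 2 on the last

[iterations, last_vl] = [4, 2]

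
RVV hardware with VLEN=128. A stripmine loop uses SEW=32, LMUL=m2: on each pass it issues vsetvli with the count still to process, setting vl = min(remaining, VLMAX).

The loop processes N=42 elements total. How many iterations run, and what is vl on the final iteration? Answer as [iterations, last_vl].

VLMAX = VLEN×LMUL/SEW = 128×2/32 = 8
N=42: ⌈42/8⌉ = 6 iters; last vl = 42 − 5×8 = 2

[iterations, last_vl] = [6, 2]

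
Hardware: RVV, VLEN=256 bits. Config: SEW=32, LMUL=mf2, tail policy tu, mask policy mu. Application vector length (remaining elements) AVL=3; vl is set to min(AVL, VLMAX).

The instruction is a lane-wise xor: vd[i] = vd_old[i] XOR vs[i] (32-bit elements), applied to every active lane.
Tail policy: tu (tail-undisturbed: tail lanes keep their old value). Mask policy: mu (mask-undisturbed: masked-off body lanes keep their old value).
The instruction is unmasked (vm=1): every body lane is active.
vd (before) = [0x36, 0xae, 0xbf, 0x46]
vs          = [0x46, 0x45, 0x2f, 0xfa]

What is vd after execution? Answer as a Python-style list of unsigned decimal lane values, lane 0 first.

vd = [112, 235, 144, 70]

VLMAX = VLEN×LMUL/SEW = 256×1/2/32 = 4
vl ← min(3, 4) = 3
lane  0: xor(0x36,0x46) ⇒ 0x70
lane  1: xor(0xae,0x45) ⇒ 0xeb
lane  2: xor(0xbf,0x2f) ⇒ 0x90
lane  3: tail/keep ⇒ 0x46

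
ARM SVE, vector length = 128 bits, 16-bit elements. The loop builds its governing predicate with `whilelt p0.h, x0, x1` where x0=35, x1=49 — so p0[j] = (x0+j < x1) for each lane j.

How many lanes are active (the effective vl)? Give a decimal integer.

128-bit reg / 16-bit elem → 8 lanes
active while 35+j < 49, i.e. j ∈ [0,14) capped at 8 ⇒ 8

vl = 8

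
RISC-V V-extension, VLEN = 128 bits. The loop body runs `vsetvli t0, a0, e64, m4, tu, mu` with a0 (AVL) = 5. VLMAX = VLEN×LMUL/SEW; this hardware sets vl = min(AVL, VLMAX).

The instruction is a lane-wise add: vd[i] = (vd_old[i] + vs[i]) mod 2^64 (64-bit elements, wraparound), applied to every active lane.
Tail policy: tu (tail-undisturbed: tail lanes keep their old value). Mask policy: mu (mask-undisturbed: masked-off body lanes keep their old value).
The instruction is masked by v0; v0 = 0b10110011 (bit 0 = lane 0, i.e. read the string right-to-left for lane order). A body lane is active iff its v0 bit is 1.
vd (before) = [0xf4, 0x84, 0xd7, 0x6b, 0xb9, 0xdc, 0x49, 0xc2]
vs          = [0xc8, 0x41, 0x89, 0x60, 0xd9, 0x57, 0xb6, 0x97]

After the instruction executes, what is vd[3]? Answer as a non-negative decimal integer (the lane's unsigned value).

VLMAX = (128 × 4) / 64 = 8 lanes
vl = min(AVL, VLMAX) = min(5, 8) = 5
lane  0: add(0xf4,0xc8) ⇒ 0x1bc
lane  1: add(0x84,0x41) ⇒ 0xc5
lane  2: mask-off/keep ⇒ 0xd7
lane  3: mask-off/keep ⇒ 0x6b
lane  4: add(0xb9,0xd9) ⇒ 0x192
lane  5: tail/keep ⇒ 0xdc
lane  6: tail/keep ⇒ 0x49
lane  7: tail/keep ⇒ 0xc2

vd[3] = 107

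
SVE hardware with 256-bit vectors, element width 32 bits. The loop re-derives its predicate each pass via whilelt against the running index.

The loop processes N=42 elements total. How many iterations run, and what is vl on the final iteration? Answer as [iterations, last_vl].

[iterations, last_vl] = [6, 2]

256-bit reg / 32-bit elem → 8 lanes
42 elements at 8/iter → 6 passes, remainder 2 on the last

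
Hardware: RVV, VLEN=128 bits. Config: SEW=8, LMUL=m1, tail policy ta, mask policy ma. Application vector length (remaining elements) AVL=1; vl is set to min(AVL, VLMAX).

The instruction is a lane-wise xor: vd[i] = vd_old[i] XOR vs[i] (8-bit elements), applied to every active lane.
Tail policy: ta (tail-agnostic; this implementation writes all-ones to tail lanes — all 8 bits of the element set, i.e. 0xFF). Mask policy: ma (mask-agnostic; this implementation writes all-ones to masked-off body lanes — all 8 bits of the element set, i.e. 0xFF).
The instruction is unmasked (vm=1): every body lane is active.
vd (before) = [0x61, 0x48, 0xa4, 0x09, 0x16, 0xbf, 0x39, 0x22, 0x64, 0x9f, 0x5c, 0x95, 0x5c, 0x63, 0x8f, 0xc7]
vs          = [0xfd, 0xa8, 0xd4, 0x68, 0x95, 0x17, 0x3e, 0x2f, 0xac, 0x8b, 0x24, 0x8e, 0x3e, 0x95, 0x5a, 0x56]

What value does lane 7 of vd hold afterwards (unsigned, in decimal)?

vd[7] = 255

VLMAX = VLEN×LMUL/SEW = 128×1/8 = 16
vl ← min(1, 16) = 1
  i=0: xor(0x61,0xfd) → 156
  i=1: tail/ones → 255
  i=2: tail/ones → 255
  i=3: tail/ones → 255
  i=4: tail/ones → 255
  i=5: tail/ones → 255
  i=6: tail/ones → 255
  i=7: tail/ones → 255
  i=8: tail/ones → 255
  i=9: tail/ones → 255
  i=10: tail/ones → 255
  i=11: tail/ones → 255
  i=12: tail/ones → 255
  i=13: tail/ones → 255
  i=14: tail/ones → 255
  i=15: tail/ones → 255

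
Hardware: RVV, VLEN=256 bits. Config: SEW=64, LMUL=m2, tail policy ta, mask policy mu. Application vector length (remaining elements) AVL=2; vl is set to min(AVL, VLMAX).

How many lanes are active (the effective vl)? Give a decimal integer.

lanes per group: 256·2/64 = 8
AVL=2 ≤ VLMAX=8, so vl = 2

vl = 2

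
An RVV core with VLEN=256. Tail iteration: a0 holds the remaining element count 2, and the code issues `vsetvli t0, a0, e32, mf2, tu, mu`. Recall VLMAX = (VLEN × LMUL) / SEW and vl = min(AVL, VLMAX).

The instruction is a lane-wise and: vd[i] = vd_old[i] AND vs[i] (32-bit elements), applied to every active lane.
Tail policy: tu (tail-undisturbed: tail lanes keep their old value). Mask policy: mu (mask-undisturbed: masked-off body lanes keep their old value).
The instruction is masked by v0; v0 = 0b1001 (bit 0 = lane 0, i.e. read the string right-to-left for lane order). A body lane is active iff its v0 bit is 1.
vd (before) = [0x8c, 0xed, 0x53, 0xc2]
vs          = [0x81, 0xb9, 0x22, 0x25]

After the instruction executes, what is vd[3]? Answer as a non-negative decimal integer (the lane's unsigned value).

vd[3] = 194

VLMAX = VLEN×LMUL/SEW = 256×1/2/32 = 4
vl ← min(2, 4) = 2
[0] and(0x8c,0x81) = 0x80
[1] mask-off/keep = 0xed
[2] tail/keep = 0x53
[3] tail/keep = 0xc2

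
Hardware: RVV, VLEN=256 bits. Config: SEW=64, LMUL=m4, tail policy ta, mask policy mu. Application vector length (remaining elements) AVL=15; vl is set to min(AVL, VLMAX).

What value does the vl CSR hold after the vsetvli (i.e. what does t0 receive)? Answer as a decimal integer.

vl = 15

lanes per group: 256·4/64 = 16
vl ← min(15, 16) = 15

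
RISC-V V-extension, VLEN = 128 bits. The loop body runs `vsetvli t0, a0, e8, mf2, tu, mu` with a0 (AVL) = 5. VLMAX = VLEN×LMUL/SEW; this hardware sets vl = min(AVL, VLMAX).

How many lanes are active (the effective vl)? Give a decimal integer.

vl = 5

VLMAX = (128 × 1/2) / 8 = 8 lanes
AVL=5 ≤ VLMAX=8, so vl = 5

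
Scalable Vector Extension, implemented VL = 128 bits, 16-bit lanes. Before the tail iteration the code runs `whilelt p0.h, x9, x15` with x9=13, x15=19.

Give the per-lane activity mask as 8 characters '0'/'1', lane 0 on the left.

predicate = 11111100

register lanes = 128/16 = 8
active while 13+j < 19, i.e. j ∈ [0,6) capped at 8 ⇒ 6
bits (lane 0 leftmost): 11111100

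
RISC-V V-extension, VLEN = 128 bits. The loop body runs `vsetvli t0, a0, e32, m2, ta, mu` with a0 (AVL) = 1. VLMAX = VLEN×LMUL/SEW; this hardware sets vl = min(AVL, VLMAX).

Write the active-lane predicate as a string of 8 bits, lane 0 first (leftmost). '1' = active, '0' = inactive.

VLMAX = VLEN×LMUL/SEW = 128×2/32 = 8
vl = min(AVL, VLMAX) = min(1, 8) = 1
bits (lane 0 leftmost): 10000000

predicate = 10000000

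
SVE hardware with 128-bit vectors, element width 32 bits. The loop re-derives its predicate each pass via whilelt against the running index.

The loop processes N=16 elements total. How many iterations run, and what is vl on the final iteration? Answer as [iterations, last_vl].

[iterations, last_vl] = [4, 4]

lane count: 128 div 32 = 4
16 elements at 4/iter → 4 passes, remainder 4 on the last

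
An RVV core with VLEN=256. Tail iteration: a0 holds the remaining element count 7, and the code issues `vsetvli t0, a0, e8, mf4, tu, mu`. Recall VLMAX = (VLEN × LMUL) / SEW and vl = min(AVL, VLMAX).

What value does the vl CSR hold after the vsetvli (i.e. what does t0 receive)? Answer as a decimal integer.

vl = 7

lanes per group: 256·1/4/8 = 8
vl = min(AVL, VLMAX) = min(7, 8) = 7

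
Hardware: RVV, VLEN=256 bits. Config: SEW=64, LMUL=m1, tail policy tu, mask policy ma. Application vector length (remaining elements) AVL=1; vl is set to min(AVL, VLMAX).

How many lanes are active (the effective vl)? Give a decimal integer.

lanes per group: 256·1/64 = 4
vl ← min(1, 4) = 1

vl = 1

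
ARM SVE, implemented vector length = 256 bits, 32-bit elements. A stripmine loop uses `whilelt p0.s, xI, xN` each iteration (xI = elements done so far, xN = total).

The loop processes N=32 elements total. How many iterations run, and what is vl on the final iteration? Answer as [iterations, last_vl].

[iterations, last_vl] = [4, 8]

lane count: 256 div 32 = 8
32 elements at 8/iter → 4 passes, remainder 8 on the last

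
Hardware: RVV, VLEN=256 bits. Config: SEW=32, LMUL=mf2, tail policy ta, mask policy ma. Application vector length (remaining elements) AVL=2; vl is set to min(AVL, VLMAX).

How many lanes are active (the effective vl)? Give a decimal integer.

VLMAX = VLEN×LMUL/SEW = 256×1/2/32 = 4
vl = min(AVL, VLMAX) = min(2, 4) = 2

vl = 2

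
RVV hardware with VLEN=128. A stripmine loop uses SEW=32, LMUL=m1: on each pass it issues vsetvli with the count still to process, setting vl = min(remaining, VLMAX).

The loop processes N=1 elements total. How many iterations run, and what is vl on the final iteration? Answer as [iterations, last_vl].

lanes per group: 128·1/32 = 4
N=1: ⌈1/4⌉ = 1 iters; last vl = 1 − 0×4 = 1

[iterations, last_vl] = [1, 1]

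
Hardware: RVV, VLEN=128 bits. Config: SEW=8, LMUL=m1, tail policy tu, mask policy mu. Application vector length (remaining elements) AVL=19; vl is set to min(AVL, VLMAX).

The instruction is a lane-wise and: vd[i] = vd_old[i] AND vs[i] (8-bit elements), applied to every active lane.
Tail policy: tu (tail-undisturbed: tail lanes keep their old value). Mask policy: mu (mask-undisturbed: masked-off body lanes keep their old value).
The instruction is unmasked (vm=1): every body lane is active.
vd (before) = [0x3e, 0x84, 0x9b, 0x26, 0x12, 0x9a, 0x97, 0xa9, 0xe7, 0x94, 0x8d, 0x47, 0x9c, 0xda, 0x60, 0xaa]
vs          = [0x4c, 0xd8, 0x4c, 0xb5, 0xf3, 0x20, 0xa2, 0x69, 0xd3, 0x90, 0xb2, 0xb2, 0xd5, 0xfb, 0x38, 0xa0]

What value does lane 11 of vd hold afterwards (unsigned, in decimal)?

vd[11] = 2

VLMAX = VLEN×LMUL/SEW = 128×1/8 = 16
vl = min(AVL, VLMAX) = min(19, 16) = 16
vd[0] and(0x3e,0x4c) -> 0x0c
vd[1] and(0x84,0xd8) -> 0x80
vd[2] and(0x9b,0x4c) -> 0x08
vd[3] and(0x26,0xb5) -> 0x24
vd[4] and(0x12,0xf3) -> 0x12
vd[5] and(0x9a,0x20) -> 0x00
vd[6] and(0x97,0xa2) -> 0x82
vd[7] and(0xa9,0x69) -> 0x29
vd[8] and(0xe7,0xd3) -> 0xc3
vd[9] and(0x94,0x90) -> 0x90
vd[10] and(0x8d,0xb2) -> 0x80
vd[11] and(0x47,0xb2) -> 0x02
vd[12] and(0x9c,0xd5) -> 0x94
vd[13] and(0xda,0xfb) -> 0xda
vd[14] and(0x60,0x38) -> 0x20
vd[15] and(0xaa,0xa0) -> 0xa0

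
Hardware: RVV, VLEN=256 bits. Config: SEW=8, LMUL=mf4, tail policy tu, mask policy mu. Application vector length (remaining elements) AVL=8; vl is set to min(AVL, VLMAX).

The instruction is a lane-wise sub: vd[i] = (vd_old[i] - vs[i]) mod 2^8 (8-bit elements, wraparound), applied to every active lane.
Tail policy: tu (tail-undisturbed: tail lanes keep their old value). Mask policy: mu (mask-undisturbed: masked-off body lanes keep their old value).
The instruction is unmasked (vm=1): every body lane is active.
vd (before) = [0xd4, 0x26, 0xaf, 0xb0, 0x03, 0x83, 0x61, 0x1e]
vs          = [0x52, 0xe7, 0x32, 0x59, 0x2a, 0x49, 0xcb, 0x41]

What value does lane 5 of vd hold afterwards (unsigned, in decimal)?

vd[5] = 58

VLMAX = (256 × 1/4) / 8 = 8 lanes
vl = min(AVL, VLMAX) = min(8, 8) = 8
lane  0: sub(0xd4,0x52) ⇒ 0x82
lane  1: sub(0x26,0xe7) ⇒ 0x3f
lane  2: sub(0xaf,0x32) ⇒ 0x7d
lane  3: sub(0xb0,0x59) ⇒ 0x57
lane  4: sub(0x03,0x2a) ⇒ 0xd9
lane  5: sub(0x83,0x49) ⇒ 0x3a
lane  6: sub(0x61,0xcb) ⇒ 0x96
lane  7: sub(0x1e,0x41) ⇒ 0xdd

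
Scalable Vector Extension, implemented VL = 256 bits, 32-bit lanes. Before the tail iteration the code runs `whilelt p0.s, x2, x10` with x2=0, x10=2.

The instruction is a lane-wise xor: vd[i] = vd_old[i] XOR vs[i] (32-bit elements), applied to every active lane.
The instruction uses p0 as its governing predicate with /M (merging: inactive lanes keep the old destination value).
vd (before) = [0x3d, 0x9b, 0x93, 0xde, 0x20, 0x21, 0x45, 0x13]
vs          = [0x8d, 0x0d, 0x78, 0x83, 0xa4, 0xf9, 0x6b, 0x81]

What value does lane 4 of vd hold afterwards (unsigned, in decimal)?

register lanes = 256/32 = 8
active while 0+j < 2, i.e. j ∈ [0,2) capped at 8 ⇒ 2
  i=0: xor(0x3d,0x8d) → 176
  i=1: xor(0x9b,0x0d) → 150
  i=2: tail/keep → 147
  i=3: tail/keep → 222
  i=4: tail/keep → 32
  i=5: tail/keep → 33
  i=6: tail/keep → 69
  i=7: tail/keep → 19

vd[4] = 32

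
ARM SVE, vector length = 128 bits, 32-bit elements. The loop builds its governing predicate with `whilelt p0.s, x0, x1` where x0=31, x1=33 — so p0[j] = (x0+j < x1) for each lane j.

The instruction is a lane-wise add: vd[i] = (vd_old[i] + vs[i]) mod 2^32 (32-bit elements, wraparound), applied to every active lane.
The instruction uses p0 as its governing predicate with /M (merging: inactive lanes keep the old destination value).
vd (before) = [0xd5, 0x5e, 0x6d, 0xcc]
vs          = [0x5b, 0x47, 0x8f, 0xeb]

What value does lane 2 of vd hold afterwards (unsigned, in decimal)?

128-bit reg / 32-bit elem → 4 lanes
whilelt: lane j active iff 31+j < 33 → j < 2 → 2 active
vd[0] add(0xd5,0x5b) -> 0x130
vd[1] add(0x5e,0x47) -> 0xa5
vd[2] tail/keep -> 0x6d
vd[3] tail/keep -> 0xcc

vd[2] = 109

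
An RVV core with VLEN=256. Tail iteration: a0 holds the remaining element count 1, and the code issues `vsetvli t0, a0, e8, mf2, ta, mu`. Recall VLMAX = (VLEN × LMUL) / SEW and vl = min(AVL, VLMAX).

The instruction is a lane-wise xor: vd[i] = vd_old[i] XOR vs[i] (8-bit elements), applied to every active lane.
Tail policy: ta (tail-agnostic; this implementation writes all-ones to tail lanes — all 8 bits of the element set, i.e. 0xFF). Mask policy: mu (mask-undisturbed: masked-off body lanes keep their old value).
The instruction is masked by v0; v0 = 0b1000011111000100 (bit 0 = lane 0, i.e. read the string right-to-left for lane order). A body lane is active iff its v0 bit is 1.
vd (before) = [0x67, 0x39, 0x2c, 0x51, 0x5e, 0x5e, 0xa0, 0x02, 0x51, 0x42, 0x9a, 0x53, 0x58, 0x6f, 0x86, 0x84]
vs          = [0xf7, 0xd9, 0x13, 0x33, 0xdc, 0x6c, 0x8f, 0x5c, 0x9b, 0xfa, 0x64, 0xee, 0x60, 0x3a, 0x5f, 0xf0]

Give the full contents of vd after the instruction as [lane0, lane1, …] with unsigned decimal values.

vd = [103, 255, 255, 255, 255, 255, 255, 255, 255, 255, 255, 255, 255, 255, 255, 255]

lanes per group: 256·1/2/8 = 16
vl ← min(1, 16) = 1
[0] mask-off/keep = 0x67
[1] tail/ones = 0xff
[2] tail/ones = 0xff
[3] tail/ones = 0xff
[4] tail/ones = 0xff
[5] tail/ones = 0xff
[6] tail/ones = 0xff
[7] tail/ones = 0xff
[8] tail/ones = 0xff
[9] tail/ones = 0xff
[10] tail/ones = 0xff
[11] tail/ones = 0xff
[12] tail/ones = 0xff
[13] tail/ones = 0xff
[14] tail/ones = 0xff
[15] tail/ones = 0xff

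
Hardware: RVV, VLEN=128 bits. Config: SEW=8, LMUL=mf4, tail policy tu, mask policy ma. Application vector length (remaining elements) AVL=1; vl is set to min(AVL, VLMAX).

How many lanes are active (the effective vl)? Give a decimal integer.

vl = 1

lanes per group: 128·1/4/8 = 4
vl ← min(1, 4) = 1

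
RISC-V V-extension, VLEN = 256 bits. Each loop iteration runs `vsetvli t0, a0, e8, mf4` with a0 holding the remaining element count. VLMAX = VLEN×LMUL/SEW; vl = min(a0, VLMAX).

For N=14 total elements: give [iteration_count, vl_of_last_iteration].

VLMAX = VLEN×LMUL/SEW = 256×1/4/8 = 8
iterations = ceil(14/8) = 2; final-pass vl = 6

[iterations, last_vl] = [2, 6]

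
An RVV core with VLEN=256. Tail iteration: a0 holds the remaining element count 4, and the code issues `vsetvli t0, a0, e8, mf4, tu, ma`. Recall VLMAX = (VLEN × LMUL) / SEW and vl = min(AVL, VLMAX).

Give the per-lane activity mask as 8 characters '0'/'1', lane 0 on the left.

VLMAX = VLEN×LMUL/SEW = 256×1/4/8 = 8
vl ← min(4, 8) = 4
bits (lane 0 leftmost): 11110000

predicate = 11110000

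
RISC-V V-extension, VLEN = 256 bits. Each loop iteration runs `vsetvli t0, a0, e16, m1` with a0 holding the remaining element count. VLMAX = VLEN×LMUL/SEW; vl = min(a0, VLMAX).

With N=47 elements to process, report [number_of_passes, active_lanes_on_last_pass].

[iterations, last_vl] = [3, 15]

lanes per group: 256·1/16 = 16
47 elements at 16/iter → 3 passes, remainder 15 on the last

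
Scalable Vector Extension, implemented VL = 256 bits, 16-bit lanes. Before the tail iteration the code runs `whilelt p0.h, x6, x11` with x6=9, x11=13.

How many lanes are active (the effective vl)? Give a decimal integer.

vl = 4

lane count: 256 div 16 = 16
whilelt: lane j active iff 9+j < 13 → j < 4 → 4 active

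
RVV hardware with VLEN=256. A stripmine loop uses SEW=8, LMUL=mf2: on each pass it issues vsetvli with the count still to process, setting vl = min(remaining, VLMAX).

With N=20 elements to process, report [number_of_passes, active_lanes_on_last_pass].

VLMAX = (256 × 1/2) / 8 = 16 lanes
iterations = ceil(20/16) = 2; final-pass vl = 4

[iterations, last_vl] = [2, 4]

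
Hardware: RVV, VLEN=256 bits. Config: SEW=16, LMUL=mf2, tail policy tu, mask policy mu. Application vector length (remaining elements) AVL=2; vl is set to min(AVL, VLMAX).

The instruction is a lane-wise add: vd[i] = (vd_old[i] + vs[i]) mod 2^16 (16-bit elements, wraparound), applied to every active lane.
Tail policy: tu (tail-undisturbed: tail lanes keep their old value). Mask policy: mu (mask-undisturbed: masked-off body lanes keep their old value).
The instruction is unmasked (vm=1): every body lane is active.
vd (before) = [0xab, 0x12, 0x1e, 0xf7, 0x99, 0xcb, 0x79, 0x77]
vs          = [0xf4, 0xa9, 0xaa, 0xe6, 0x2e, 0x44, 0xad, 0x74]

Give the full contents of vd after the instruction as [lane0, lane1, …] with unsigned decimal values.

VLMAX = (256 × 1/2) / 16 = 8 lanes
AVL=2 ≤ VLMAX=8, so vl = 2
[0] add(0xab,0xf4) = 0x19f
[1] add(0x12,0xa9) = 0xbb
[2] tail/keep = 0x1e
[3] tail/keep = 0xf7
[4] tail/keep = 0x99
[5] tail/keep = 0xcb
[6] tail/keep = 0x79
[7] tail/keep = 0x77

vd = [415, 187, 30, 247, 153, 203, 121, 119]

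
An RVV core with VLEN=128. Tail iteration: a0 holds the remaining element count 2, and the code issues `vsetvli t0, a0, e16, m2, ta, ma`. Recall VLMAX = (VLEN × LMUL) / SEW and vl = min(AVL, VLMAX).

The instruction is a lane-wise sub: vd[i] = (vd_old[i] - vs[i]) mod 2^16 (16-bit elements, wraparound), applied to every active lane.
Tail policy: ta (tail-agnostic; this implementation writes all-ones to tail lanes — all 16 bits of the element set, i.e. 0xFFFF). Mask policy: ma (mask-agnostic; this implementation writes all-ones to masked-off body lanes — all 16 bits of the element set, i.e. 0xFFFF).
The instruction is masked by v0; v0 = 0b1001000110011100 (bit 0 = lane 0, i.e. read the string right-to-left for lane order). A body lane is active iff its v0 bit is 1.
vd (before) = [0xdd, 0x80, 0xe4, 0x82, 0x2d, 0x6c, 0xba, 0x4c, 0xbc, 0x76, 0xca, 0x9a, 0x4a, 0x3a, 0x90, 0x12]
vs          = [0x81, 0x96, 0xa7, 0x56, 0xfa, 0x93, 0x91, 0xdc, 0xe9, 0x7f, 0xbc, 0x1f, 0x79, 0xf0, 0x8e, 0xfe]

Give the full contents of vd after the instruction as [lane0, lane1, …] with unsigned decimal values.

vd = [65535, 65535, 65535, 65535, 65535, 65535, 65535, 65535, 65535, 65535, 65535, 65535, 65535, 65535, 65535, 65535]

VLMAX = (128 × 2) / 16 = 16 lanes
vl ← min(2, 16) = 2
lane  0: mask-off/ones ⇒ 0xffff
lane  1: mask-off/ones ⇒ 0xffff
lane  2: tail/ones ⇒ 0xffff
lane  3: tail/ones ⇒ 0xffff
lane  4: tail/ones ⇒ 0xffff
lane  5: tail/ones ⇒ 0xffff
lane  6: tail/ones ⇒ 0xffff
lane  7: tail/ones ⇒ 0xffff
lane  8: tail/ones ⇒ 0xffff
lane  9: tail/ones ⇒ 0xffff
lane 10: tail/ones ⇒ 0xffff
lane 11: tail/ones ⇒ 0xffff
lane 12: tail/ones ⇒ 0xffff
lane 13: tail/ones ⇒ 0xffff
lane 14: tail/ones ⇒ 0xffff
lane 15: tail/ones ⇒ 0xffff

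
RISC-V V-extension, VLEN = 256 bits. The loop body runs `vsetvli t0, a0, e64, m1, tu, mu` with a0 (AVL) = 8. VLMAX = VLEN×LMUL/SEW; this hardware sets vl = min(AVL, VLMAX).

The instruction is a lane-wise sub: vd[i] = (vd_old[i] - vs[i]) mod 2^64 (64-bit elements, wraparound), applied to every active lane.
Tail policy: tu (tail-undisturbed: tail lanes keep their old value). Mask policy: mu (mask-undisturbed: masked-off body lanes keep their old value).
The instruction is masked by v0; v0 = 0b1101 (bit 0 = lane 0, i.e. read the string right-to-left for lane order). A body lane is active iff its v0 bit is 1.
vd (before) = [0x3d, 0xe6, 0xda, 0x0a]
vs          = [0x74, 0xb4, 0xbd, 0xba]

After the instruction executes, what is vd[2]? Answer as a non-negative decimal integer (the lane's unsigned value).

VLMAX = VLEN×LMUL/SEW = 256×1/64 = 4
vl = min(AVL, VLMAX) = min(8, 4) = 4
lane  0: sub(0x3d,0x74) ⇒ 0xffffffffffffffc9
lane  1: mask-off/keep ⇒ 0xe6
lane  2: sub(0xda,0xbd) ⇒ 0x1d
lane  3: sub(0x0a,0xba) ⇒ 0xffffffffffffff50

vd[2] = 29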